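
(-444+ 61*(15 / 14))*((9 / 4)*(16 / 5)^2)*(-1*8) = 12213504 / 175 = 69791.45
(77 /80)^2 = 5929 /6400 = 0.93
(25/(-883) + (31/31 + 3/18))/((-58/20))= -30155/76821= -0.39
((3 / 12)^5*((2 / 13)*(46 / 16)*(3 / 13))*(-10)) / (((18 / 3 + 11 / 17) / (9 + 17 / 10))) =-125511 / 78221312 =-0.00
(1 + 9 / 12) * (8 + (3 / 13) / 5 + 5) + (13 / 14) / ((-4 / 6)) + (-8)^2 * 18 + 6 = 2146577 / 1820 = 1179.44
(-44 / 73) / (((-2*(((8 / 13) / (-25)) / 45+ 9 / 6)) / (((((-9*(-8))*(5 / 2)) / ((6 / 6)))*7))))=810810000 / 3201707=253.24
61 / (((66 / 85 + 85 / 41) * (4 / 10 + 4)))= 1062925 / 218482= 4.87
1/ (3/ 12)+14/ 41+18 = 916/ 41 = 22.34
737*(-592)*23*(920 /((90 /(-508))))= 468995386112 /9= 52110598456.89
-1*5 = -5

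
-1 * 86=-86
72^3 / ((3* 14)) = 8886.86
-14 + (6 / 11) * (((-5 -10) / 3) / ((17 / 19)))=-3188 / 187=-17.05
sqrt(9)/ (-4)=-3/ 4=-0.75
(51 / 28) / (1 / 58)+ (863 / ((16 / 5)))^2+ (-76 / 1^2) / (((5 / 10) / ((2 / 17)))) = 2218361311 / 30464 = 72819.11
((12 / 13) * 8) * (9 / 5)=864 / 65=13.29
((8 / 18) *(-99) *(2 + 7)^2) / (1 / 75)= -267300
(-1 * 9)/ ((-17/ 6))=54/ 17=3.18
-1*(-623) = 623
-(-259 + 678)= -419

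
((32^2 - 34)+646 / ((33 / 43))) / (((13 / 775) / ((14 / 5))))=131172160 / 429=305762.61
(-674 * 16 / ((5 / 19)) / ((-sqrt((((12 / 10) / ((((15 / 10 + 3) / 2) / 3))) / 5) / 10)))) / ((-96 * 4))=-6403 * sqrt(5) / 24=-596.56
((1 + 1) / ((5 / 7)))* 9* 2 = 252 / 5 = 50.40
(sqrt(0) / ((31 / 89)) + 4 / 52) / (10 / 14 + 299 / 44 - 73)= -0.00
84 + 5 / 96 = 8069 / 96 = 84.05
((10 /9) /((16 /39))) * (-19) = -1235 /24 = -51.46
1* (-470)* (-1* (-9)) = -4230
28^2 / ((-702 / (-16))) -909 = -891.13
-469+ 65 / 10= -925 / 2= -462.50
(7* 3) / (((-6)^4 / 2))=7 / 216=0.03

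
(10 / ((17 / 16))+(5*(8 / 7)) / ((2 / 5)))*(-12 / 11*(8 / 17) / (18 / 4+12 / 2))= -180480 / 155771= -1.16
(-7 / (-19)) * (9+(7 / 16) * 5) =1253 / 304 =4.12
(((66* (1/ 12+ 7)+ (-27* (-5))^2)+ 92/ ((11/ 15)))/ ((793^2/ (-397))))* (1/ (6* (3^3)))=-164356015/ 2241217836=-0.07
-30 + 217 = 187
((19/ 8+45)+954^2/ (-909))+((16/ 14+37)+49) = -4902111/ 5656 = -866.71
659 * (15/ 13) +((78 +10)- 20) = 10769/ 13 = 828.38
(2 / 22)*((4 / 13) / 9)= 4 / 1287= 0.00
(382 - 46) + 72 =408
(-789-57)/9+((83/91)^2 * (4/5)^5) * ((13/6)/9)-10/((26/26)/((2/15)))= -5120341582/53746875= -95.27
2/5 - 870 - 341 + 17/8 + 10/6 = -144817/120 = -1206.81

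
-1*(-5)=5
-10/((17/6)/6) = -360/17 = -21.18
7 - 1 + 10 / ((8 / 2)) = 17 / 2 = 8.50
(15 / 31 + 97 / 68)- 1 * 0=4027 / 2108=1.91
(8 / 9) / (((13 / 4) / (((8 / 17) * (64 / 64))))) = 256 / 1989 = 0.13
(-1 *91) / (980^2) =-13 / 137200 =-0.00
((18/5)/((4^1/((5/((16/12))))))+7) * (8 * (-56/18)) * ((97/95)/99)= -225428/84645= -2.66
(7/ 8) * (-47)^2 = 15463/ 8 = 1932.88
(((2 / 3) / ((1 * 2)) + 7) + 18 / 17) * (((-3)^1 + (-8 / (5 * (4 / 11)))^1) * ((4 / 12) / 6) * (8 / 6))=-31672 / 6885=-4.60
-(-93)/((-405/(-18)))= 62/15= 4.13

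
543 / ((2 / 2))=543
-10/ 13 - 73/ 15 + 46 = 7871/ 195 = 40.36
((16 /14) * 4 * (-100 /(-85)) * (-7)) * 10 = -6400 /17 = -376.47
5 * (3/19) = 15/19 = 0.79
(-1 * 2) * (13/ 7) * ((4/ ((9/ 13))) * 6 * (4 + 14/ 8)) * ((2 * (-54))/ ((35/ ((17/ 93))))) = 3171792/ 7595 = 417.62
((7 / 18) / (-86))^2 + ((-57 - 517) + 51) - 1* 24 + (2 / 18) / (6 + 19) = -32769189719 / 59907600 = -547.00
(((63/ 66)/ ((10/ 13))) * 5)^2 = 74529/ 1936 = 38.50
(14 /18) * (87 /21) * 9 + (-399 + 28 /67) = -369.58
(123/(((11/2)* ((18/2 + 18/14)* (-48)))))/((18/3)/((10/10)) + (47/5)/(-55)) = -1025/131904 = -0.01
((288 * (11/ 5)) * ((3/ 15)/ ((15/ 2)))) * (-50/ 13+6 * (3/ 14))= -492096/ 11375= -43.26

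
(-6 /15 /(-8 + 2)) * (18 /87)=2 /145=0.01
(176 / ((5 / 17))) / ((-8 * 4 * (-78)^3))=0.00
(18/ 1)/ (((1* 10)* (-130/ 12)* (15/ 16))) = -288/ 1625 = -0.18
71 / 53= 1.34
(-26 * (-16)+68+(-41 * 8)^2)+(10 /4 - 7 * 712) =206173 /2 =103086.50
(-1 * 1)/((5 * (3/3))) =-1/5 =-0.20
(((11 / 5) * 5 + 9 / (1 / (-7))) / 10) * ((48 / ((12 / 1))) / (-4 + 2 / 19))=988 / 185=5.34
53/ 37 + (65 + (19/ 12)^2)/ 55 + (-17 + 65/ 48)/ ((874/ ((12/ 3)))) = 331444259/ 128058480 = 2.59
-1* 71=-71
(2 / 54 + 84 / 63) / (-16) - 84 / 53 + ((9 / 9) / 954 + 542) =12371407 / 22896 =540.33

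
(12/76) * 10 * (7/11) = 210/209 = 1.00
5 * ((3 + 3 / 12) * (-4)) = -65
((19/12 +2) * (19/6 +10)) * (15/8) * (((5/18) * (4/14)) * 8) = 84925/1512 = 56.17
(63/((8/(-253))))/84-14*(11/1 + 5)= -7927/32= -247.72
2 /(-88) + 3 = 131 /44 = 2.98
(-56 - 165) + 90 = -131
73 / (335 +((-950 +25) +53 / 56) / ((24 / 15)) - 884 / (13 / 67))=-32704 / 2149743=-0.02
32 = 32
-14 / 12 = -7 / 6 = -1.17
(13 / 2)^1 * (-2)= -13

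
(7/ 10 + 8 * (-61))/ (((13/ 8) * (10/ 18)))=-175428/ 325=-539.78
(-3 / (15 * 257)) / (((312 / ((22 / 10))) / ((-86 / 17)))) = 473 / 17039100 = 0.00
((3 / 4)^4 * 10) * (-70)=-221.48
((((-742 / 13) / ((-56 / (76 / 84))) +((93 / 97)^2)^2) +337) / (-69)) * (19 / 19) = -32749965790583 / 6670504264788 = -4.91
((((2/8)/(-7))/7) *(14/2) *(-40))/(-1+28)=10/189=0.05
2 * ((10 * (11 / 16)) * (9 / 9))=55 / 4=13.75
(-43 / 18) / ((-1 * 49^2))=43 / 43218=0.00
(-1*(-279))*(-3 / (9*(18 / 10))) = -51.67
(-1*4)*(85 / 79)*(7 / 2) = -1190 / 79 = -15.06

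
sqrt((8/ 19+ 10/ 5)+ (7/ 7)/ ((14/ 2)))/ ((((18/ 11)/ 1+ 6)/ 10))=2.10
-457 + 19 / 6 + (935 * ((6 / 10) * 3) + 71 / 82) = 151294 / 123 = 1230.03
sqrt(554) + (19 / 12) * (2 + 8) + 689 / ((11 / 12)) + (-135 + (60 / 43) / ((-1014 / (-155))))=sqrt(554) + 303448681 / 479622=656.22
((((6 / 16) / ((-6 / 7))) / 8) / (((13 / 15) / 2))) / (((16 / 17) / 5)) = -8925 / 13312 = -0.67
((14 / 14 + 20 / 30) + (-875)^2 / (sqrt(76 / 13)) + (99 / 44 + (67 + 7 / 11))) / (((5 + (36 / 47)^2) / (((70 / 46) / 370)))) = 233.16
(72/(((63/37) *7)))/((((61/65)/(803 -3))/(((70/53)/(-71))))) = -153920000/1606801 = -95.79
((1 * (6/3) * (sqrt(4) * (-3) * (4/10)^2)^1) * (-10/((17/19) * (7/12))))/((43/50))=218880/5117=42.78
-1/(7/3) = -3/7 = -0.43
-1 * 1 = -1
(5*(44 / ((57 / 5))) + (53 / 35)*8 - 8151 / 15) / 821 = -204283 / 327579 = -0.62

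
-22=-22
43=43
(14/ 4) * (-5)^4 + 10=4395/ 2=2197.50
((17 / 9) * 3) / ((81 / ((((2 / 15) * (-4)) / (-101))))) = 0.00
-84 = -84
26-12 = 14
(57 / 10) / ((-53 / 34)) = -969 / 265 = -3.66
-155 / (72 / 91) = -14105 / 72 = -195.90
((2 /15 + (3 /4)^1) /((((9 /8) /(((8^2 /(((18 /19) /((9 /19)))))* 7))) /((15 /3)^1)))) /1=23744 /27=879.41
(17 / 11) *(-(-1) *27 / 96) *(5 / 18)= 85 / 704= 0.12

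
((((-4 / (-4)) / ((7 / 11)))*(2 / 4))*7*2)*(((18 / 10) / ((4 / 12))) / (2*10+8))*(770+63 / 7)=231363 / 140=1652.59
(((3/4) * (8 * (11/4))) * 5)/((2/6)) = 495/2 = 247.50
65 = 65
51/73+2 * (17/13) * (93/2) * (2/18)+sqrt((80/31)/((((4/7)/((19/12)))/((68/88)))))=sqrt(23130030)/2046+40460/2847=16.56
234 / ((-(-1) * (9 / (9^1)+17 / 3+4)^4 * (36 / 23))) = 0.01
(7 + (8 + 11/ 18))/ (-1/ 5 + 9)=1405/ 792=1.77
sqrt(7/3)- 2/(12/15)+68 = sqrt(21)/3+131/2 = 67.03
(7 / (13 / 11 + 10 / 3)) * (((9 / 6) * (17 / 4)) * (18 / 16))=106029 / 9536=11.12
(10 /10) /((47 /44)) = 44 /47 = 0.94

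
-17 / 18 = -0.94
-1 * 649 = -649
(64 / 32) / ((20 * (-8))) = -1 / 80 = -0.01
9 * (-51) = -459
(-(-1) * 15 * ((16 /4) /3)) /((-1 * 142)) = -10 /71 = -0.14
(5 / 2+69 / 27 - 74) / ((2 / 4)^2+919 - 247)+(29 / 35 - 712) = -602473961 / 847035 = -711.27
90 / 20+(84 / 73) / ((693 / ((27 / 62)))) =224073 / 49786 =4.50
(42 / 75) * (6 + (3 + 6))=42 / 5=8.40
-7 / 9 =-0.78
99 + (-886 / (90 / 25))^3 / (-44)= 10870463899 / 32076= 338897.12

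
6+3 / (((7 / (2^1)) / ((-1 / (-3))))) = 44 / 7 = 6.29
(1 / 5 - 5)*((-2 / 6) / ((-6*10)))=-2 / 75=-0.03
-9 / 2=-4.50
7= 7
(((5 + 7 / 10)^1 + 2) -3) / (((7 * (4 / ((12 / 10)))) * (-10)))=-141 / 7000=-0.02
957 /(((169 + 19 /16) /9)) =137808 /2723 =50.61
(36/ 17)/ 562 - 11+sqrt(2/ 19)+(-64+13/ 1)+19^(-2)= -61.67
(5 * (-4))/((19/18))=-360/19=-18.95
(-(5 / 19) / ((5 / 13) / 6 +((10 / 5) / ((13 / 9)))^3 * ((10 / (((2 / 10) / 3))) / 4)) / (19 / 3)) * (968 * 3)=-114841584 / 94801849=-1.21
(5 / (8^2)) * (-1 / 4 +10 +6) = 315 / 256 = 1.23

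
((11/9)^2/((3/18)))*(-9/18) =-121/27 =-4.48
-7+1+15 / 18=-31 / 6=-5.17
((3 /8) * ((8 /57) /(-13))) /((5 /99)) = -0.08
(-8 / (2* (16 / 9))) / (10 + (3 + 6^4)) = -9 / 5236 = -0.00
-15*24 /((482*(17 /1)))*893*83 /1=-13341420 /4097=-3256.39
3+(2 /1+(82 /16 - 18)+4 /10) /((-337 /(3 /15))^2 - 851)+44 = 5336142701 /113534960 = 47.00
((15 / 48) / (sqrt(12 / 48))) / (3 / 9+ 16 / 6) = 0.21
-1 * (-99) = 99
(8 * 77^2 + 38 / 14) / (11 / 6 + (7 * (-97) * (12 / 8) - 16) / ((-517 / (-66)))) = -93636126 / 257075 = -364.24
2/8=1/4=0.25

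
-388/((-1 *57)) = 388/57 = 6.81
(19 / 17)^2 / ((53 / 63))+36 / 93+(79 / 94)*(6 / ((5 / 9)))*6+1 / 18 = 56.39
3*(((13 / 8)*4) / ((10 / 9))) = 351 / 20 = 17.55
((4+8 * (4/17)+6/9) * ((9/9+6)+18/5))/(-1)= -17702/255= -69.42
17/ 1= 17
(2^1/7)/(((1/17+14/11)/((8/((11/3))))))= 272/581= 0.47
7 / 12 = 0.58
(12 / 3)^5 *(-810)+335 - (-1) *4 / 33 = -27360461 / 33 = -829104.88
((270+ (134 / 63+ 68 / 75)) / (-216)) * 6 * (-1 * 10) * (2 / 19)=7.98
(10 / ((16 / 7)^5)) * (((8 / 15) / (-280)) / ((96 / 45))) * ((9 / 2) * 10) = -108045 / 16777216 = -0.01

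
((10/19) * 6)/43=60/817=0.07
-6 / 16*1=-3 / 8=-0.38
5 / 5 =1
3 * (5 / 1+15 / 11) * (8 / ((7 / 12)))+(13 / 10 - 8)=28063 / 110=255.12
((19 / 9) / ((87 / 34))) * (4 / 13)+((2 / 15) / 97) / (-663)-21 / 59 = -505453501 / 4951625445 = -0.10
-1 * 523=-523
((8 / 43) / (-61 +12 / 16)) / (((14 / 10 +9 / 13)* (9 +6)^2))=-52 / 7927695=-0.00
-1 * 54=-54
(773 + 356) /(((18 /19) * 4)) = 21451 /72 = 297.93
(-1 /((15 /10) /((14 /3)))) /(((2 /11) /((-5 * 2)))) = 171.11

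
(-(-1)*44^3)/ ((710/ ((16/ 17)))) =681472/ 6035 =112.92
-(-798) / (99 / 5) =1330 / 33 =40.30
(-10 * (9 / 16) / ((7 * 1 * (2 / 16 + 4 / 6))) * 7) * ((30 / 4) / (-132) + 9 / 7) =-102195 / 11704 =-8.73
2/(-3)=-2/3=-0.67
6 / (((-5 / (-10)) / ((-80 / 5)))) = -192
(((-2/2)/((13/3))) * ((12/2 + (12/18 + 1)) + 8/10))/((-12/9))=381/260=1.47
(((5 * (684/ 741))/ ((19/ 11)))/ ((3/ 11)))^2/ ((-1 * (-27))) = 5856400/ 1647243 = 3.56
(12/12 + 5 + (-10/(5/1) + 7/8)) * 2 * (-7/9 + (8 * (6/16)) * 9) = 767/3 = 255.67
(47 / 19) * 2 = 94 / 19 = 4.95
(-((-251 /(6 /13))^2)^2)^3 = -669252313039983983066275700000000.00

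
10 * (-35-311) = -3460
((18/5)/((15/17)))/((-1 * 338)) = -51/4225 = -0.01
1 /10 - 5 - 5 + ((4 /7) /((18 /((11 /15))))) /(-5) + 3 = -65249 /9450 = -6.90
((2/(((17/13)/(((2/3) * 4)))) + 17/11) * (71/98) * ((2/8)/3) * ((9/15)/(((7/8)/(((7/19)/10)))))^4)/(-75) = -4300896/2332287740234375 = -0.00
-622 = -622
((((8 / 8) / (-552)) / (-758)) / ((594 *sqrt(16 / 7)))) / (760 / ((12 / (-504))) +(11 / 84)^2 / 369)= -2009 *sqrt(7) / 63752546759809864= -0.00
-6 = -6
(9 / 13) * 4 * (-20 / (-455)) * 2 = 288 / 1183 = 0.24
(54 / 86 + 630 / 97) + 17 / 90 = 2744717 / 375390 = 7.31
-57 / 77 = -0.74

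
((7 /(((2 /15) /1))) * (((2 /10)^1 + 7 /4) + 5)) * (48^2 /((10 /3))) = 1261008 /5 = 252201.60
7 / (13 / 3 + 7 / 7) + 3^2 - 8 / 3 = 367 / 48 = 7.65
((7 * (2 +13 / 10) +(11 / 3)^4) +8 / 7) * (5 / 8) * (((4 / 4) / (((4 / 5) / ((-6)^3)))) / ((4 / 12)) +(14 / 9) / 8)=-33885319031 / 326592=-103754.28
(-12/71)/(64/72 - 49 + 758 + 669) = -54/440555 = -0.00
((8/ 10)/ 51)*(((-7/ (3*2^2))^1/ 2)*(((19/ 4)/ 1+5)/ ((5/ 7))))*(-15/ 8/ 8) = 637/ 43520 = 0.01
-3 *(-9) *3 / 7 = 81 / 7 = 11.57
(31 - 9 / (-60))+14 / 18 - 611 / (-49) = 391583 / 8820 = 44.40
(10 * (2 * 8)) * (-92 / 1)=-14720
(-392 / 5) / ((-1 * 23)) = 392 / 115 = 3.41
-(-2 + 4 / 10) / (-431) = -8 / 2155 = -0.00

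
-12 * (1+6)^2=-588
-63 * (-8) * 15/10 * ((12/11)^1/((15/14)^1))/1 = 42336/55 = 769.75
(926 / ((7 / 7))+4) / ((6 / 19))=2945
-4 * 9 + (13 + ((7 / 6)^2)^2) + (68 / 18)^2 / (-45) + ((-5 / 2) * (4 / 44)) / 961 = -13233039881 / 616500720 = -21.46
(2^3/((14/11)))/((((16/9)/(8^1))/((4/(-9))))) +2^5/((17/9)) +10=1710/119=14.37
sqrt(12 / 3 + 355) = 18.95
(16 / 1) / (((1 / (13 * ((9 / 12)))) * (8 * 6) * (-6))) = -13 / 24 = -0.54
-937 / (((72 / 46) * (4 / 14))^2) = -24287977 / 5184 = -4685.18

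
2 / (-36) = -0.06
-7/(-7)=1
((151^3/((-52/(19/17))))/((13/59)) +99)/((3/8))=-7716820726/8619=-895326.69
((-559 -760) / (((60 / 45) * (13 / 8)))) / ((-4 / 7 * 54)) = 19.73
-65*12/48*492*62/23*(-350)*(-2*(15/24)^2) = -1084321875/184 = -5893053.67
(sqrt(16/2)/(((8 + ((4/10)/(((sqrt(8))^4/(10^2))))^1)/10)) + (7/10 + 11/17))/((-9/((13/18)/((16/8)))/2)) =-1040* sqrt(2)/5589 -2977/27540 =-0.37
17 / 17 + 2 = 3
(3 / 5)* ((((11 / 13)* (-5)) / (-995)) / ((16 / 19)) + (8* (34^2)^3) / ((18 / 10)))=2557701775484761 / 620880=4119478442.67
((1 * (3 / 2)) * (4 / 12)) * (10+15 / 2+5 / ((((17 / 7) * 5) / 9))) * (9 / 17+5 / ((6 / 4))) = 142037 / 3468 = 40.96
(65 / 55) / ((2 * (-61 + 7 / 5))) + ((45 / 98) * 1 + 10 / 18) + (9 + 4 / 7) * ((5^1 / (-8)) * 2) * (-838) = 28990242755 / 2891196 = 10027.08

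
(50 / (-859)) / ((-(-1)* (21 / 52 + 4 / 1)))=-2600 / 196711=-0.01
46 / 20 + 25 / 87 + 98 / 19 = 128029 / 16530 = 7.75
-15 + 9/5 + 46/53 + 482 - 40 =113862/265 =429.67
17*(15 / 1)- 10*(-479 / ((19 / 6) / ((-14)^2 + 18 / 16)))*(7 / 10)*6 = 1252600.50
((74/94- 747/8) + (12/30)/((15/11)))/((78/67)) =-174381101/2199600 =-79.28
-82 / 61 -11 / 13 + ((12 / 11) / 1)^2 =-95985 / 95953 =-1.00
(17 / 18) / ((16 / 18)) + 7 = 129 / 16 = 8.06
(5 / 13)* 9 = 45 / 13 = 3.46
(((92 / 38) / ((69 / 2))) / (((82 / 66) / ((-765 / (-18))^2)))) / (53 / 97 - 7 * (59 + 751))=-7709075 / 428400923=-0.02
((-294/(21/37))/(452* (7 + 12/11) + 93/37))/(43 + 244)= -30118/61067819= -0.00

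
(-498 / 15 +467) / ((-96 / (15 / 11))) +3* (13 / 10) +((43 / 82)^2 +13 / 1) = 32582779 / 2958560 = 11.01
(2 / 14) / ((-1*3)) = -1 / 21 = -0.05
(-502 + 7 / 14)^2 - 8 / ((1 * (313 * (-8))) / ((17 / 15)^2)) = 70848184981 / 281700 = 251502.25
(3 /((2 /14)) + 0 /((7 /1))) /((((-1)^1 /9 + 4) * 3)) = 9 /5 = 1.80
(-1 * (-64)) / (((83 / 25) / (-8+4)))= -77.11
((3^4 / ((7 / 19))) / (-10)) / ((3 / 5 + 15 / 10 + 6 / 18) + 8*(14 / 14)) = -4617 / 2191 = -2.11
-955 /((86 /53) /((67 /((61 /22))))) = -37303255 /2623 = -14221.60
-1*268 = -268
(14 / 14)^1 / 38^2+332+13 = 498181 / 1444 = 345.00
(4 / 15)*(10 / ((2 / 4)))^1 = 16 / 3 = 5.33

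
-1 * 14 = -14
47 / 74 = 0.64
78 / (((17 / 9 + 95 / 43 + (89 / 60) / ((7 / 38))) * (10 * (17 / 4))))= 845208 / 5595703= 0.15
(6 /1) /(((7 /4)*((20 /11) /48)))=90.51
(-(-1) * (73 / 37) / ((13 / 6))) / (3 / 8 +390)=1168 / 500721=0.00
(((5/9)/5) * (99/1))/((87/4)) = 44/87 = 0.51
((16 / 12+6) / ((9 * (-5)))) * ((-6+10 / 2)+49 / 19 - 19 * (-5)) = -8074 / 513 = -15.74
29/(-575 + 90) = -29/485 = -0.06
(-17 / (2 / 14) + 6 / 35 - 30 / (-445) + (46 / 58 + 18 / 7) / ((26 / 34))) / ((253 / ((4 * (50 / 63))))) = -596892720 / 415956541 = -1.43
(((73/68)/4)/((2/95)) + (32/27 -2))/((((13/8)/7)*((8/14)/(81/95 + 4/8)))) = 2207263261/18139680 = 121.68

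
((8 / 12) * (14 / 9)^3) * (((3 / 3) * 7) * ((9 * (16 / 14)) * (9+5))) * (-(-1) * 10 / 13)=6146560 / 3159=1945.73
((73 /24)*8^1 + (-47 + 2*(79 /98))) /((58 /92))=-142370 /4263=-33.40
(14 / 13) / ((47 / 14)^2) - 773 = -22195497 / 28717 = -772.90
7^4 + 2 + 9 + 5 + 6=2423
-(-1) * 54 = 54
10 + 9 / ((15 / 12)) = 86 / 5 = 17.20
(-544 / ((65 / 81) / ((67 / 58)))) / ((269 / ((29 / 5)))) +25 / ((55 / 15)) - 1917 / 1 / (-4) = 1804808139 / 3846700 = 469.18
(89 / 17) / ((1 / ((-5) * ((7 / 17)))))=-10.78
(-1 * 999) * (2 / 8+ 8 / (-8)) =2997 / 4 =749.25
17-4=13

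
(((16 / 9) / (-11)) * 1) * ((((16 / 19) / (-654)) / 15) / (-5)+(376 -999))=100.69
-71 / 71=-1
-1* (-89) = 89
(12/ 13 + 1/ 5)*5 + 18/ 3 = 151/ 13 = 11.62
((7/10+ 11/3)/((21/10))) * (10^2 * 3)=13100/21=623.81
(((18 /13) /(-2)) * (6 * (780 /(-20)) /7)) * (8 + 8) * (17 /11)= 44064 /77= 572.26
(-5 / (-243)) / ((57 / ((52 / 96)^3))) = 10985 / 191476224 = 0.00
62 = 62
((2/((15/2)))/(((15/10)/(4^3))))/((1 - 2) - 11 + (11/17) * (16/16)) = -8704/8685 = -1.00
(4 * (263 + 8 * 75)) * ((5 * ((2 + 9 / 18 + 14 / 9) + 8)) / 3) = 1872710 / 27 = 69359.63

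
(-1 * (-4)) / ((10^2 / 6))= 6 / 25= 0.24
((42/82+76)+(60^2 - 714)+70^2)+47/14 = 4515009/574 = 7865.87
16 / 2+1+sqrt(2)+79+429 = sqrt(2)+517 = 518.41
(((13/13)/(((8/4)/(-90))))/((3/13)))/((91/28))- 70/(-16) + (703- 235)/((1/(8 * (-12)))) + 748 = -353885/8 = -44235.62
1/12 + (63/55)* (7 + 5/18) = 8.42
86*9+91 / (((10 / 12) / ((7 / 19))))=77352 / 95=814.23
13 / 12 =1.08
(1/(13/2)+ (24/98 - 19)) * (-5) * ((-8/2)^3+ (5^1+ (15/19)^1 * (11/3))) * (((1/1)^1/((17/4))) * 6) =-6858480/931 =-7366.79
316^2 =99856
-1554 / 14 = -111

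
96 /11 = 8.73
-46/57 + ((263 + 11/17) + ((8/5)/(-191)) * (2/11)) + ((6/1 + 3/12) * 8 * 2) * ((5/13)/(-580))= 262.77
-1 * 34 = -34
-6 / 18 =-1 / 3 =-0.33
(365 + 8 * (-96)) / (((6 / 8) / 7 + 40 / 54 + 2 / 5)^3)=-21766091256000 / 104953669813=-207.39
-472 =-472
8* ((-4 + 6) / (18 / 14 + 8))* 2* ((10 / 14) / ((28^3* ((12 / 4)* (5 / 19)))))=19 / 133770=0.00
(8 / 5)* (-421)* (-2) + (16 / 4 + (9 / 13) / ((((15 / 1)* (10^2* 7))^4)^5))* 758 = 839173205748832113652554418265533447265625000000000000000000000000000000000000000379 / 191627056482652565229392221927642822265625000000000000000000000000000000000000000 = 4379.20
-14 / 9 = -1.56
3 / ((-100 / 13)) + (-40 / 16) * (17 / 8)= -2281 / 400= -5.70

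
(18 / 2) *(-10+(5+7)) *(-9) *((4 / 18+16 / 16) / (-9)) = 22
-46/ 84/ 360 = -23/ 15120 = -0.00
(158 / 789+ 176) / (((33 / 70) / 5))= 48657700 / 26037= 1868.79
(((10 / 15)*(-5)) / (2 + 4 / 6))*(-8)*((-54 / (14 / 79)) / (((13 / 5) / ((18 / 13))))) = -1919700 / 1183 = -1622.74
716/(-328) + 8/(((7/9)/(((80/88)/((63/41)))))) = 172479/44198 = 3.90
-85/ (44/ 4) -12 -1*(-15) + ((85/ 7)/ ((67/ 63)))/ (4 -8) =-22351/ 2948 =-7.58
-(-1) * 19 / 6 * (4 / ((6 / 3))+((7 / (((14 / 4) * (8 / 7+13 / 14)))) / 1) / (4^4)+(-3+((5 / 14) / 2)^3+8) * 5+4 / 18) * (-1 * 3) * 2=-1483460093 / 2864736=-517.83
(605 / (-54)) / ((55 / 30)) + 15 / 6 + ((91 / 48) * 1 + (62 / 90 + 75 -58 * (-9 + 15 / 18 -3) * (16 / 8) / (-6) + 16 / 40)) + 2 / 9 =-101731 / 720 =-141.29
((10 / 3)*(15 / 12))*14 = 175 / 3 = 58.33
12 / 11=1.09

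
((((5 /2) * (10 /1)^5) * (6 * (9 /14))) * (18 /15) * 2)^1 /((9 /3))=5400000 /7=771428.57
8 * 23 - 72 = 112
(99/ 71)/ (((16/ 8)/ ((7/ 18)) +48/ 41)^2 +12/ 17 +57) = 15403003/ 1077786603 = 0.01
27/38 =0.71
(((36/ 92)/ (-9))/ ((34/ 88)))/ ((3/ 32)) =-1408/ 1173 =-1.20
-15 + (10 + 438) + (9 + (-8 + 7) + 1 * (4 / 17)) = 7501 / 17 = 441.24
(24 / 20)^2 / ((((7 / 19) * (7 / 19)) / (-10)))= -106.09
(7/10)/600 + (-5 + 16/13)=-293909/78000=-3.77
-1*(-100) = 100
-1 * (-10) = 10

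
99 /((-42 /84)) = -198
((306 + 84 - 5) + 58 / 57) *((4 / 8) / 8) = 22003 / 912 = 24.13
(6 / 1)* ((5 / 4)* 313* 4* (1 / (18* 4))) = 1565 / 12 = 130.42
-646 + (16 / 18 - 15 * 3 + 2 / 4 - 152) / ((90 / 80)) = -66410 / 81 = -819.88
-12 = -12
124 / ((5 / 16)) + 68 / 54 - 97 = 40643 / 135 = 301.06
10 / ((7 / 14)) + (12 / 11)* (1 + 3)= 268 / 11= 24.36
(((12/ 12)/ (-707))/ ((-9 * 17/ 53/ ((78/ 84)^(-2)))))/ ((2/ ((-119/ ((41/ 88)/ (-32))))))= 2.32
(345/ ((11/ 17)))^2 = 34398225/ 121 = 284282.85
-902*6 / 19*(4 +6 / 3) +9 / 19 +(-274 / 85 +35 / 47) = -129877842 / 75905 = -1711.06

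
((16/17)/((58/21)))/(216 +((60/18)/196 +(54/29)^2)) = 1432368/922562341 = 0.00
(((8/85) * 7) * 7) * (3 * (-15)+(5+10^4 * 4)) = 3132864/17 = 184286.12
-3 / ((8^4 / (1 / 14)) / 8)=-3 / 7168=-0.00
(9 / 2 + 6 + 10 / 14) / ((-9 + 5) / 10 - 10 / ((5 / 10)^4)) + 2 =21671 / 11228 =1.93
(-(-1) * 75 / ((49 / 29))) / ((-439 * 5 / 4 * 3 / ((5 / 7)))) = -2900 / 150577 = -0.02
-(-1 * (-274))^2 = -75076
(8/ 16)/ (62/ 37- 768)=-37/ 56708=-0.00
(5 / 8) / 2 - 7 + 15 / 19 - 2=-2401 / 304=-7.90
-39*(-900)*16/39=14400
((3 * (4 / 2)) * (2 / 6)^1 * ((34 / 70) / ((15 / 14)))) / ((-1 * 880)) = -17 / 16500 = -0.00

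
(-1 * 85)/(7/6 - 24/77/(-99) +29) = -25410/9019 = -2.82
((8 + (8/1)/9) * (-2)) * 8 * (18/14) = -1280/7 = -182.86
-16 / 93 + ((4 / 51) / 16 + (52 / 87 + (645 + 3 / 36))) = 59192333 / 91698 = 645.51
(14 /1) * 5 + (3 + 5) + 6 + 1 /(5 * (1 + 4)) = 2101 /25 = 84.04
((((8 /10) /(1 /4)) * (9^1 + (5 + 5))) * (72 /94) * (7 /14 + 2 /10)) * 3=97.80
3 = 3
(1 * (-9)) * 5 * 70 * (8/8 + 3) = -12600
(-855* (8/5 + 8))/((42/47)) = -64296/7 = -9185.14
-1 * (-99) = 99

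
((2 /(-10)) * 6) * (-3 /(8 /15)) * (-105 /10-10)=-1107 /8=-138.38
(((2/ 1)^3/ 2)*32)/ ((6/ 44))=2816/ 3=938.67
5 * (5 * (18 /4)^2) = 2025 /4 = 506.25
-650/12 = -325/6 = -54.17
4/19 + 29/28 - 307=-305.75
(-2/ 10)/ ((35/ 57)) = -57/ 175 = -0.33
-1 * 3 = -3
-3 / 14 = -0.21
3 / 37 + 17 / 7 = 650 / 259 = 2.51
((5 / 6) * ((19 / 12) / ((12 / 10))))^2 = 225625 / 186624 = 1.21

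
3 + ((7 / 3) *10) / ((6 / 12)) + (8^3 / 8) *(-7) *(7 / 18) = -1121 / 9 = -124.56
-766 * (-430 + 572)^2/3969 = -15445624/3969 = -3891.57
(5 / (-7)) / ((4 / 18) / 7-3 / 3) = 45 / 61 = 0.74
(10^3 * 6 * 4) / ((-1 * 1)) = -24000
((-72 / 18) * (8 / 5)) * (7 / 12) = -56 / 15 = -3.73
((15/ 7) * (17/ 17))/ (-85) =-3/ 119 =-0.03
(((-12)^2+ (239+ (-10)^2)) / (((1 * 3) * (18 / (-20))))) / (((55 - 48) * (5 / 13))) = -598 / 9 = -66.44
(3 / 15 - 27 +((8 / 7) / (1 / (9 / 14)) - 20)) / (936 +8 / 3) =-1539 / 31360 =-0.05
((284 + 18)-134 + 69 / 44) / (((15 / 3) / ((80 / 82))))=14922 / 451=33.09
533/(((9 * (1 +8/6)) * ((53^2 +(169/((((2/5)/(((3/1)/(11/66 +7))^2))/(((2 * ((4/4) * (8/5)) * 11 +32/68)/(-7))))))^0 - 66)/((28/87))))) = 533/179046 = 0.00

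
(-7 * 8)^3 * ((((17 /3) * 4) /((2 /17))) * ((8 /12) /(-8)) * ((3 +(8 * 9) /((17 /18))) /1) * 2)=1340476928 /3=446825642.67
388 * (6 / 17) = 2328 / 17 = 136.94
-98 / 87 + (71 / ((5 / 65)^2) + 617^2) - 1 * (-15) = 34165063 / 87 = 392701.87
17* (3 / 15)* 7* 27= 3213 / 5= 642.60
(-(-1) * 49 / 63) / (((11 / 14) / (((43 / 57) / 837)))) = 4214 / 4723191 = 0.00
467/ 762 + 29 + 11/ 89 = 2016667/ 67818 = 29.74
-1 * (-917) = 917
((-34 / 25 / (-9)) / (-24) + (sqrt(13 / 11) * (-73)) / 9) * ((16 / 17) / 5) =-1168 * sqrt(143) / 8415 - 4 / 3375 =-1.66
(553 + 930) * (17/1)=25211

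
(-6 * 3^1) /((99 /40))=-80 /11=-7.27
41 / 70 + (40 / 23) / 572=135549 / 230230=0.59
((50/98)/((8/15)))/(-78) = -125/10192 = -0.01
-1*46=-46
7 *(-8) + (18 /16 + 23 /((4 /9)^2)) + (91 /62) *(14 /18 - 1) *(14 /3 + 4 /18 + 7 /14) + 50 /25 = 2483071 /40176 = 61.80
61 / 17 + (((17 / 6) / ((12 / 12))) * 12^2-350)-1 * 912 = -14457 / 17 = -850.41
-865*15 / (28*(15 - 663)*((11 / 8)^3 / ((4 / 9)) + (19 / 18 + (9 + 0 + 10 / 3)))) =55360 / 1489299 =0.04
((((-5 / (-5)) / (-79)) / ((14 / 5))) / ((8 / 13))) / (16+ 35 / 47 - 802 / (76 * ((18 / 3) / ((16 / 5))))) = -870675 / 1317529136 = -0.00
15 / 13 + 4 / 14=131 / 91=1.44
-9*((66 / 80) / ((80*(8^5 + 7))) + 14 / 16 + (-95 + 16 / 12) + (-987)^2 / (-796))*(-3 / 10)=-3554.88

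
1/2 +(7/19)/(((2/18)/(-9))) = -1115/38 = -29.34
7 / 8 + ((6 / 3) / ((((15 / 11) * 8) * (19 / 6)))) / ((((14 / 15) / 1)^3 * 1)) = 98663 / 104272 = 0.95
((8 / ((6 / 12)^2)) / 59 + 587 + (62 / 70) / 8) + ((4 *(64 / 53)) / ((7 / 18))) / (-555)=2719531411 / 4627960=587.63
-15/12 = -5/4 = -1.25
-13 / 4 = -3.25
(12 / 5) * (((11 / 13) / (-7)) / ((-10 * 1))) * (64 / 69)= 1408 / 52325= 0.03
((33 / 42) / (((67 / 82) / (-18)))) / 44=-369 / 938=-0.39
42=42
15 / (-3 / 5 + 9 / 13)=325 / 2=162.50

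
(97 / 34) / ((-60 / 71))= -3.38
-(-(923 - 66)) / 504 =857 / 504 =1.70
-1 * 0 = 0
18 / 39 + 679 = 8833 / 13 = 679.46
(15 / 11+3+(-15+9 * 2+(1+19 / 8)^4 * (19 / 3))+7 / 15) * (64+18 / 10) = 184453151533 / 3379200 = 54584.86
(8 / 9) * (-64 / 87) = -512 / 783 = -0.65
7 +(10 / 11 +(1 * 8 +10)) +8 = 373 / 11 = 33.91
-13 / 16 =-0.81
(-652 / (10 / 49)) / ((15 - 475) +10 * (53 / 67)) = 535129 / 75725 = 7.07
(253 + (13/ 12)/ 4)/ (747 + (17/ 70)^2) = 14892325/ 43927068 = 0.34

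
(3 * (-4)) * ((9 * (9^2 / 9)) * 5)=-4860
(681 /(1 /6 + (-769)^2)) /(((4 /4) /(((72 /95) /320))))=18387 /6741517300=0.00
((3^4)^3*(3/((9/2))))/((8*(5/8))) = 354294/5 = 70858.80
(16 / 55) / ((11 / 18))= 288 / 605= 0.48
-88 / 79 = -1.11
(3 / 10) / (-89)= -3 / 890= -0.00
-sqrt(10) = -3.16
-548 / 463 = -1.18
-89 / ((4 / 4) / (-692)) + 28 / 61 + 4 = 3757140 / 61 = 61592.46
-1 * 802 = -802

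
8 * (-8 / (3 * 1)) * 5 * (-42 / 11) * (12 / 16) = 3360 / 11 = 305.45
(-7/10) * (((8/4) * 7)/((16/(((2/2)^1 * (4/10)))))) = -49/200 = -0.24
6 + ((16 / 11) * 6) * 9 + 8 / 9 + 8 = 9250 / 99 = 93.43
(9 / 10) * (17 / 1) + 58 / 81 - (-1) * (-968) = -771107 / 810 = -951.98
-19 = -19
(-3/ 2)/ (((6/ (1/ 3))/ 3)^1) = -1/ 4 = -0.25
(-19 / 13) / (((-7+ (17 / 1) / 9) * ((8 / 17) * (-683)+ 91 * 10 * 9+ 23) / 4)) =1938 / 13370981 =0.00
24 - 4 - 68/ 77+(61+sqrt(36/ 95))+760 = 6* sqrt(95)/ 95+64689/ 77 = 840.73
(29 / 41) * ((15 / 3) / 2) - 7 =-429 / 82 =-5.23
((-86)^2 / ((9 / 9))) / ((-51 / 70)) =-517720 / 51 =-10151.37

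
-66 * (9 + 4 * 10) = -3234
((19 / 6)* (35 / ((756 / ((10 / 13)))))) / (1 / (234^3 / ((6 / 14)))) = 3371550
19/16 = 1.19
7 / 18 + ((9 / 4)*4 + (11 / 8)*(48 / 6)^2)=1753 / 18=97.39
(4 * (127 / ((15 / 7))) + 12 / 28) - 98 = 14647 / 105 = 139.50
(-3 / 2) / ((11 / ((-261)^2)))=-9289.23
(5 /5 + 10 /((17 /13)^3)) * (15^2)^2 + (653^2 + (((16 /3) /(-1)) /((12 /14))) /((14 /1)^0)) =31102818500 /44217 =703413.13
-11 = -11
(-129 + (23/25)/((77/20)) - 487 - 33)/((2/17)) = -4246141/770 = -5514.47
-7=-7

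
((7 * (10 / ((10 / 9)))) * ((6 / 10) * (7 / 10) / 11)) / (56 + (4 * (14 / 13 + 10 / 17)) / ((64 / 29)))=292383 / 7173650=0.04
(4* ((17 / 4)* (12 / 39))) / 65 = 68 / 845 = 0.08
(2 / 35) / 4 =1 / 70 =0.01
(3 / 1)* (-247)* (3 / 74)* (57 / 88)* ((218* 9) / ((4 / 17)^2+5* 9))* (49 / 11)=-1760261736051 / 466360136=-3774.47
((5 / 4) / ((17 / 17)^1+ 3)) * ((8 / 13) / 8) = 5 / 208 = 0.02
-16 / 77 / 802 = -8 / 30877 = -0.00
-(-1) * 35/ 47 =35/ 47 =0.74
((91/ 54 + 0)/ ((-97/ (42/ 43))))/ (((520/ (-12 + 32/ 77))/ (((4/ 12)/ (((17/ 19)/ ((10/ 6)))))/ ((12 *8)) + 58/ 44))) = 334086781/ 667161126720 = 0.00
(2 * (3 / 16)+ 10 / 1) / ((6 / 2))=83 / 24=3.46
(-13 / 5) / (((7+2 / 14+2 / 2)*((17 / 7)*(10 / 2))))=-637 / 24225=-0.03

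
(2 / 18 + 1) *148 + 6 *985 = 54670 / 9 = 6074.44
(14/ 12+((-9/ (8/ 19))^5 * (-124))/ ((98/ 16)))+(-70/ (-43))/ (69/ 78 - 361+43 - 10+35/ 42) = 1488057620792257877/ 16473031680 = 90332954.47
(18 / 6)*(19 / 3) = 19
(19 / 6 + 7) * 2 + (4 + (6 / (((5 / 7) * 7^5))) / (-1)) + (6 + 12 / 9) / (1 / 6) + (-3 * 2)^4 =49136447 / 36015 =1364.33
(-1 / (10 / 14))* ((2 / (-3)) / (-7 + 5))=-7 / 15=-0.47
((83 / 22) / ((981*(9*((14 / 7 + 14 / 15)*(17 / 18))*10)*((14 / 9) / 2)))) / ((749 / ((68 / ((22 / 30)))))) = 3735 / 1521298394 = 0.00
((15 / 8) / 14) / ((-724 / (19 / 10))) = -57 / 162176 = -0.00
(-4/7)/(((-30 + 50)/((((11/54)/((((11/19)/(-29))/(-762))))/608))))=-3683/10080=-0.37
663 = 663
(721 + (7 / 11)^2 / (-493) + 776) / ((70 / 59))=2634364514 / 2087855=1261.76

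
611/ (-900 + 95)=-611/ 805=-0.76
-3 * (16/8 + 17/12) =-41/4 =-10.25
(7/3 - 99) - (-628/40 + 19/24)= -9811/120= -81.76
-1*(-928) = 928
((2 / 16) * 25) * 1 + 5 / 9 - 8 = -311 / 72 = -4.32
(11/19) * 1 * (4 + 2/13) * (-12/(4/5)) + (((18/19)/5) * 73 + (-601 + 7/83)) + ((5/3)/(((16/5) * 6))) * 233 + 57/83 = -17779125367/29521440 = -602.24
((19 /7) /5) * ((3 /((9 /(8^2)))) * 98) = 17024 /15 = 1134.93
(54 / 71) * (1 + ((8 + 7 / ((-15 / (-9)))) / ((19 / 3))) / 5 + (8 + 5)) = 368982 / 33725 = 10.94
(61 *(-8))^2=238144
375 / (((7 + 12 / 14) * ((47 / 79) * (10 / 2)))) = 8295 / 517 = 16.04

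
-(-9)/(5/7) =63/5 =12.60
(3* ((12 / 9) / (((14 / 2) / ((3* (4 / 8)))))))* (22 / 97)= 132 / 679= 0.19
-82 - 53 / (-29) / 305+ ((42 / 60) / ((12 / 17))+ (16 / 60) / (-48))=-51589069 / 636840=-81.01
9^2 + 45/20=333/4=83.25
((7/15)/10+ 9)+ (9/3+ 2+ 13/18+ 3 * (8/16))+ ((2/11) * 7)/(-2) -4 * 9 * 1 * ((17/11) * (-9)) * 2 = 5034581/4950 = 1017.09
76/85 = 0.89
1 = 1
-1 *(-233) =233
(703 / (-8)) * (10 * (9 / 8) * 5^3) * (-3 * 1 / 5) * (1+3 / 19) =1373625 / 16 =85851.56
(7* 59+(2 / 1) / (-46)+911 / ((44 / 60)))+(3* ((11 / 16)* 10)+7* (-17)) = 3151073 / 2024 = 1556.85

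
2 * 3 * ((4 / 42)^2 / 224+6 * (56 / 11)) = 8297867 / 45276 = 183.27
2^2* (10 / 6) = 20 / 3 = 6.67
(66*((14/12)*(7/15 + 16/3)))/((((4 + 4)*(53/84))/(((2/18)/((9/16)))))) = 125048/7155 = 17.48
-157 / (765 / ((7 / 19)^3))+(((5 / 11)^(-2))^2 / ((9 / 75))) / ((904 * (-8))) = -7068805729 / 189736401600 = -0.04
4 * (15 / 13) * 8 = 480 / 13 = 36.92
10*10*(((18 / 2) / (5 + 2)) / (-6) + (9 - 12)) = -321.43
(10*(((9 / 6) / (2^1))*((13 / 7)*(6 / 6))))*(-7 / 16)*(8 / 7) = -195 / 28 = -6.96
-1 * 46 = -46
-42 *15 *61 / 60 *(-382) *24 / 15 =1957368 / 5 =391473.60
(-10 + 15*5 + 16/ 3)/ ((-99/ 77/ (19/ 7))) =-4009/ 27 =-148.48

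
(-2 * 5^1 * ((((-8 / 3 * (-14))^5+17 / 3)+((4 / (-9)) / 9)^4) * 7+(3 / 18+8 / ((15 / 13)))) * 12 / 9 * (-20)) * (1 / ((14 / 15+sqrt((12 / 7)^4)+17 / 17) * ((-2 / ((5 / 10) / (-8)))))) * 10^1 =8683277727.54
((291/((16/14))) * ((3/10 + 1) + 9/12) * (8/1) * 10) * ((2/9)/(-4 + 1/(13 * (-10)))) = -3619070/1563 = -2315.46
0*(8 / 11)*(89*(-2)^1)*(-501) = 0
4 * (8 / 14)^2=64 / 49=1.31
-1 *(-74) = 74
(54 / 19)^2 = 2916 / 361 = 8.08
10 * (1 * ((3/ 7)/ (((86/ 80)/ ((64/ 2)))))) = 38400/ 301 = 127.57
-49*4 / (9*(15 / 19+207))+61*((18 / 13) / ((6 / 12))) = 2784995 / 16497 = 168.82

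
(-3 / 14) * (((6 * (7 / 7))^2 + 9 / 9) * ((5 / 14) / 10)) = -0.28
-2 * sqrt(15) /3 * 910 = -1820 * sqrt(15) /3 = -2349.61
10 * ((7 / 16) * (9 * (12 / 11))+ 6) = 2265 / 22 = 102.95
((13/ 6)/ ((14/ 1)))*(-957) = -4147/ 28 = -148.11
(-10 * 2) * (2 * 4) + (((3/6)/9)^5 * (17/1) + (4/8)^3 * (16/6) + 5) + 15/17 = -4939960319/32122656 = -153.78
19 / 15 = 1.27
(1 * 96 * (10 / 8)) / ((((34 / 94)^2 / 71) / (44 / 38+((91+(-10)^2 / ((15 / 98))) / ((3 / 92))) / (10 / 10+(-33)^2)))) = 2584144609024 / 1795557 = 1439188.29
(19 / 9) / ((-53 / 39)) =-1.55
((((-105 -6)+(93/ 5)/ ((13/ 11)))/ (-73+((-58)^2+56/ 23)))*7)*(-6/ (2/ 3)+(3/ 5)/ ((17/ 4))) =750674736/ 418513225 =1.79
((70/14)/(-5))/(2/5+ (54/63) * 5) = -0.21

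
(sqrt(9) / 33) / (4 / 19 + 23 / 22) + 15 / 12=2777 / 2100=1.32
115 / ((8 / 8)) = 115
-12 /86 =-6 /43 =-0.14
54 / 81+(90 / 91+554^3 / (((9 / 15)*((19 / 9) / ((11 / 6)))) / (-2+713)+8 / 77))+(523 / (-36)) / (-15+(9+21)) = 1143575338432500551 / 705306420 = 1621387961.32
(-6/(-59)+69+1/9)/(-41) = -36752/21771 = -1.69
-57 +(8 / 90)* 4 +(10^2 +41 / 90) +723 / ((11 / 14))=954353 / 990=963.99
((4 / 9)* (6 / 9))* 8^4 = 32768 / 27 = 1213.63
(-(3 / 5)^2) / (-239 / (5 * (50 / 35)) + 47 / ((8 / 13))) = -0.01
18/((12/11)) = 33/2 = 16.50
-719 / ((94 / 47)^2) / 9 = -719 / 36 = -19.97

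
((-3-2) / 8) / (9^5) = -5 / 472392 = -0.00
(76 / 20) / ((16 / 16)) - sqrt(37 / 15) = 19 / 5 - sqrt(555) / 15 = 2.23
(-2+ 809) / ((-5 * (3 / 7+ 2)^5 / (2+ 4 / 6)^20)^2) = 101002508444433951581847362895774404512166445056 / 204248161742985500055557291097075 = 494508775905312.07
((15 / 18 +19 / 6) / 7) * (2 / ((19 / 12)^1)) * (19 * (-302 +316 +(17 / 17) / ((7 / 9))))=10272 / 49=209.63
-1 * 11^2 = -121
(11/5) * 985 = 2167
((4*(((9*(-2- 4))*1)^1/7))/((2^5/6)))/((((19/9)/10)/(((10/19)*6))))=-218700/2527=-86.55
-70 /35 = -2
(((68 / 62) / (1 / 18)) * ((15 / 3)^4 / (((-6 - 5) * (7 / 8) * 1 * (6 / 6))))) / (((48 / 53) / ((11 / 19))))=-3378750 / 4123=-819.49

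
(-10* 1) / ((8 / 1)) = -5 / 4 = -1.25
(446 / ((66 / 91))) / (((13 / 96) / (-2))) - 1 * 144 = -101488 / 11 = -9226.18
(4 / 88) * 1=1 / 22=0.05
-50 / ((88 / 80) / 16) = -8000 / 11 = -727.27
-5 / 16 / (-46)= 5 / 736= 0.01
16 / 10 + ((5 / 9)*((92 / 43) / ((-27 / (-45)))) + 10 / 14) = 174541 / 40635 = 4.30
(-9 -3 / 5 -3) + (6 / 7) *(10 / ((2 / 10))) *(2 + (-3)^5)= -361941 / 35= -10341.17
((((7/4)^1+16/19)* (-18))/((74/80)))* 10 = -354600/703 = -504.41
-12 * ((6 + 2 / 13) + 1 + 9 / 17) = -20376 / 221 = -92.20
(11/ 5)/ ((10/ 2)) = 0.44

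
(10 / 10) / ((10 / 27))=27 / 10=2.70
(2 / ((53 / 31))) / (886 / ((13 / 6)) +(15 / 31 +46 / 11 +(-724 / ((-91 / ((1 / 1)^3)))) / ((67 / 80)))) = 128902774 / 46620581383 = 0.00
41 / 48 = 0.85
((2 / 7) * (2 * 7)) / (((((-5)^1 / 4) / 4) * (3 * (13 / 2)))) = -128 / 195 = -0.66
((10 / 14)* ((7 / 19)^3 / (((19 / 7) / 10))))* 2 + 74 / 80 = 6193877 / 5212840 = 1.19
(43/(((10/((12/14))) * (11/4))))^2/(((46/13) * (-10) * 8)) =-216333/34091750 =-0.01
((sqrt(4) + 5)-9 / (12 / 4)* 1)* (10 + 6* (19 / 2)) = 268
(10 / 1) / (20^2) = 1 / 40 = 0.02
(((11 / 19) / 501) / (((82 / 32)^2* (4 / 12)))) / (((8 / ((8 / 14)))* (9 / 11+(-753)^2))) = 0.00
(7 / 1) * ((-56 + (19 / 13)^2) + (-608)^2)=437248791 / 169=2587270.95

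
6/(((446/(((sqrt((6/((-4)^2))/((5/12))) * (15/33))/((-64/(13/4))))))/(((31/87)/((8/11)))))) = -0.00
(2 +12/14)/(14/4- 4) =-40/7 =-5.71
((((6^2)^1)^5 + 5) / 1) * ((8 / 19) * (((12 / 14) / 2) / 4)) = 362797086 / 133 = 2727797.64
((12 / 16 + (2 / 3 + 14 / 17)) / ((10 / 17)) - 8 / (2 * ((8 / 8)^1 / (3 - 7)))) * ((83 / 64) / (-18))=-197291 / 138240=-1.43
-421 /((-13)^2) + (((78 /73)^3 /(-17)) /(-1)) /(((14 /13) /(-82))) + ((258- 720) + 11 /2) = -7267345736205 /15647041774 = -464.45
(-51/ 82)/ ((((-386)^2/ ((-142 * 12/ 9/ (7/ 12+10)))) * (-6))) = -2414/ 193955543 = -0.00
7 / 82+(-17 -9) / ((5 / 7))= -36.31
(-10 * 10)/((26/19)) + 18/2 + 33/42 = -11519/182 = -63.29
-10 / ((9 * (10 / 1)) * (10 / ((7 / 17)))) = -7 / 1530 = -0.00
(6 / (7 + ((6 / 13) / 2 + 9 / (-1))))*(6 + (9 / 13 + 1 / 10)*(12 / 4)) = -3267 / 115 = -28.41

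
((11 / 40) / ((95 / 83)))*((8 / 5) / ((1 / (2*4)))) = 7304 / 2375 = 3.08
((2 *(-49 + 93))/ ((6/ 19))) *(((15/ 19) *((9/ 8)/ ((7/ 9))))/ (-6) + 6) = 45331/ 28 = 1618.96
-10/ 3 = -3.33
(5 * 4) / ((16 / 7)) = 35 / 4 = 8.75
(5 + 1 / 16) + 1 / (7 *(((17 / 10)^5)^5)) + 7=7796117794082691613947359057918007 / 646310270183021066441231838998384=12.06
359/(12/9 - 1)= 1077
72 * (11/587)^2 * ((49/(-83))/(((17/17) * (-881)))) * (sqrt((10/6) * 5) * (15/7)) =1524600 * sqrt(3)/25195918987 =0.00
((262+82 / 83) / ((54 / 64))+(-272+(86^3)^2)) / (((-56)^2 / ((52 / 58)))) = 245547026299445 / 2122974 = 115661815.12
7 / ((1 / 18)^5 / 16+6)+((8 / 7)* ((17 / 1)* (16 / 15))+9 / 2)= 1005310647473 / 38093691090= 26.39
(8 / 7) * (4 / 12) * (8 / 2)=1.52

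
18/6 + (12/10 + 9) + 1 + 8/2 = 91/5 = 18.20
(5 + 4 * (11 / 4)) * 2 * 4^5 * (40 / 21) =1310720 / 21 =62415.24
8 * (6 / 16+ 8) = 67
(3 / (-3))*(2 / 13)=-2 / 13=-0.15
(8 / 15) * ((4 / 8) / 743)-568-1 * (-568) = 4 / 11145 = 0.00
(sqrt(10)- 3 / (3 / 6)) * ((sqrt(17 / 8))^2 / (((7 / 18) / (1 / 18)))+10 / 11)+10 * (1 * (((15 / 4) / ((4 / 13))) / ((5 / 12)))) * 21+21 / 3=747 * sqrt(10) / 616+1891805 / 308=6146.06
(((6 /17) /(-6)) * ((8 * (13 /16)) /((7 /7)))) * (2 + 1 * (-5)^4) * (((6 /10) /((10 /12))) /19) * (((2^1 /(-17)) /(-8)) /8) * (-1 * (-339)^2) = 443709981 /231200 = 1919.16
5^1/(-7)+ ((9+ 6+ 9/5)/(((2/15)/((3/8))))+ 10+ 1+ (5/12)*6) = 1681/28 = 60.04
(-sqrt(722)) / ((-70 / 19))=7.29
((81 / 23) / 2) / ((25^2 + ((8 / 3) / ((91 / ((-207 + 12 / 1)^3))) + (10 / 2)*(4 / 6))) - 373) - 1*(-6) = 1257906387 / 209651348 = 6.00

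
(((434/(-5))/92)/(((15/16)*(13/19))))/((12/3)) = -8246/22425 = -0.37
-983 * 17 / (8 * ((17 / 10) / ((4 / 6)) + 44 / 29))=-2423095 / 4718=-513.59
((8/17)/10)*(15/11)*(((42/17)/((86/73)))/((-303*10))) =-3066/69031985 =-0.00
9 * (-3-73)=-684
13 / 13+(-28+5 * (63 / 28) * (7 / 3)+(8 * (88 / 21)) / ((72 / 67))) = 23017 / 756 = 30.45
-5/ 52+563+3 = 29427/ 52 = 565.90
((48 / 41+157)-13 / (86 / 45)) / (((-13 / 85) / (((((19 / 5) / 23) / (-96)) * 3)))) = 172393175 / 33736768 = 5.11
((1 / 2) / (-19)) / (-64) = 1 / 2432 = 0.00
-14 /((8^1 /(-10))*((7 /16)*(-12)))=-10 /3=-3.33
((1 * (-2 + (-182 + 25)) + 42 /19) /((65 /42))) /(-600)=20853 /123500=0.17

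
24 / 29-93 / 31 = -63 / 29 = -2.17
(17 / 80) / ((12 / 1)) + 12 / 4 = 2897 / 960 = 3.02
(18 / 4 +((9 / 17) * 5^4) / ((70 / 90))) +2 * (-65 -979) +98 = -371299 / 238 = -1560.08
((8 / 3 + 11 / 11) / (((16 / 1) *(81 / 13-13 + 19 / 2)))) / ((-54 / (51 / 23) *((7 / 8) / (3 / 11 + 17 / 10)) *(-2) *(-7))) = -6851 / 12345480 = -0.00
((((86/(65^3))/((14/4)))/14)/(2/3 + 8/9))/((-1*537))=-129/16861151125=-0.00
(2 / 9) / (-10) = -1 / 45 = -0.02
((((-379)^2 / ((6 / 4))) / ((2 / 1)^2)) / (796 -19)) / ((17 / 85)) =718205 / 4662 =154.06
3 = 3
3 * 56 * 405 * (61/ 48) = 172935/ 2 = 86467.50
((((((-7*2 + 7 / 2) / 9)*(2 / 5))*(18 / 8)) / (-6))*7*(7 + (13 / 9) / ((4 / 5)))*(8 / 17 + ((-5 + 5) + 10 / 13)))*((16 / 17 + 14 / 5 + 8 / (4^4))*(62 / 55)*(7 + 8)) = 676904327911 / 793478400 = 853.08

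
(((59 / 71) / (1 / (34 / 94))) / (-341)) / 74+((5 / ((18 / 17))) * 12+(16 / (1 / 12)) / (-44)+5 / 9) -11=31722634205 / 757852722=41.86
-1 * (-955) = 955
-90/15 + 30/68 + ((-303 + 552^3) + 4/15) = 85780112851/510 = 168196299.71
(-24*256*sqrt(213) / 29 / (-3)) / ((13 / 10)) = 20480*sqrt(213) / 377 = 792.83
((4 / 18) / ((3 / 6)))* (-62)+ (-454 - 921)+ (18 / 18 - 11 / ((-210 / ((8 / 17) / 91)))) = -682984898 / 487305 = -1401.56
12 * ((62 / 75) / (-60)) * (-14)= 868 / 375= 2.31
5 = 5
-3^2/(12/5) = -15/4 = -3.75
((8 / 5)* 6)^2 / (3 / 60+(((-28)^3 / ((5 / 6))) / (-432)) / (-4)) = -82944 / 13675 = -6.07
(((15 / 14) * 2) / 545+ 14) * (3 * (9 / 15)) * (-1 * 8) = -201.66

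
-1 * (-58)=58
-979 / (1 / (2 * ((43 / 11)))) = -7654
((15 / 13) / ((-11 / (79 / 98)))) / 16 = -1185 / 224224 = -0.01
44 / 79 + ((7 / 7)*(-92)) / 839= 29648 / 66281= 0.45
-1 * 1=-1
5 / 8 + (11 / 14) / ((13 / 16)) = 1159 / 728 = 1.59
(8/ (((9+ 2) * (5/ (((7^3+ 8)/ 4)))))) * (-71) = -49842/ 55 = -906.22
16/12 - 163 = -485/3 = -161.67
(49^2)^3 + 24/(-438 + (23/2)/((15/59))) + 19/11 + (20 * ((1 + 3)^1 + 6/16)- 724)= 13841286566.17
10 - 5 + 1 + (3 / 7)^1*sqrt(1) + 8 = 101 / 7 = 14.43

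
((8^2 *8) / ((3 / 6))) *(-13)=-13312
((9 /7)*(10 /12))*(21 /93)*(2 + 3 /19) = 615 /1178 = 0.52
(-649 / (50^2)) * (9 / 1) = -2.34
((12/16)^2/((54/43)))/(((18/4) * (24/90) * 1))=0.37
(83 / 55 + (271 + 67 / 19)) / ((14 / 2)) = 288457 / 7315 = 39.43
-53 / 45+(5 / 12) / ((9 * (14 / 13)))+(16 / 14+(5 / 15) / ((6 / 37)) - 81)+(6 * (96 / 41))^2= 118.43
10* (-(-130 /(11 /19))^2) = -61009000 /121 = -504206.61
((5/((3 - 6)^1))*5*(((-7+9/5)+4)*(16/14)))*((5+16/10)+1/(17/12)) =9936/119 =83.50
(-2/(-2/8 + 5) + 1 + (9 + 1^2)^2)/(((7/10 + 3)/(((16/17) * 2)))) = 611520/11951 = 51.17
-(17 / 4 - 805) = 3203 / 4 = 800.75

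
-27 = -27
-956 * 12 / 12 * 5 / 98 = -2390 / 49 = -48.78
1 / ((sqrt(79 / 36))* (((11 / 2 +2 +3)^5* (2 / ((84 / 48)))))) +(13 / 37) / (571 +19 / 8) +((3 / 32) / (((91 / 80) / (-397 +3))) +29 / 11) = -460793050 / 15444429 +8* sqrt(79) / 15363999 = -29.84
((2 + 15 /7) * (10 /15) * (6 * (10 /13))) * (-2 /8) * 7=-290 /13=-22.31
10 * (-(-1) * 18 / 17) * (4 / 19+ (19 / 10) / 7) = 11538 / 2261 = 5.10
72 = 72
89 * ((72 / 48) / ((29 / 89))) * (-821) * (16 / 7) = -156075384 / 203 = -768844.26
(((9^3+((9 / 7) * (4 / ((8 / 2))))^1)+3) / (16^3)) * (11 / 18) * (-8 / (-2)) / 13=18821 / 559104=0.03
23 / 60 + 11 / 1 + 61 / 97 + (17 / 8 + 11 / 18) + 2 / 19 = 9855049 / 663480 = 14.85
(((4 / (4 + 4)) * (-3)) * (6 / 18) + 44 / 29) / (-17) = -59 / 986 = -0.06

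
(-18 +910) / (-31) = -892 / 31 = -28.77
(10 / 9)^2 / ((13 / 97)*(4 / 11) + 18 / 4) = 213400 / 786267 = 0.27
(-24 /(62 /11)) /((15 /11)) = -484 /155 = -3.12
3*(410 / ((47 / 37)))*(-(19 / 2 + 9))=-17913.51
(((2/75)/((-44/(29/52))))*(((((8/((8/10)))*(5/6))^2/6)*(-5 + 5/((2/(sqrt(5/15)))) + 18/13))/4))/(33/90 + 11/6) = 170375/106007616-18125*sqrt(3)/48926592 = 0.00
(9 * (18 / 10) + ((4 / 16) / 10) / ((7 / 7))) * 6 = 1947 / 20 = 97.35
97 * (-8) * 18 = -13968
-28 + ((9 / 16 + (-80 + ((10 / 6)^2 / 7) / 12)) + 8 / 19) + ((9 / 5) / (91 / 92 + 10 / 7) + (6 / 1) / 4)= -5205463181 / 49699440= -104.74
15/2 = 7.50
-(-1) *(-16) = -16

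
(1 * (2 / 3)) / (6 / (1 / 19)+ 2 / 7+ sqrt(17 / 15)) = 56000 / 9599167 - 98 * sqrt(255) / 28797501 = 0.01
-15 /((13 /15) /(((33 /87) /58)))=-2475 /21866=-0.11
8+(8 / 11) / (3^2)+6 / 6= 899 / 99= 9.08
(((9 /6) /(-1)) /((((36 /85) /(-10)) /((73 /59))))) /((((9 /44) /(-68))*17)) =-1365100 /1593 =-856.94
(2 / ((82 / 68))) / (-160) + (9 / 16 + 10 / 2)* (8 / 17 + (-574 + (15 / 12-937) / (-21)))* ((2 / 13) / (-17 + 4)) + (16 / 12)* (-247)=-38855805773 / 131928160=-294.52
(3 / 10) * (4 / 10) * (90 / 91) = 54 / 455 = 0.12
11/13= 0.85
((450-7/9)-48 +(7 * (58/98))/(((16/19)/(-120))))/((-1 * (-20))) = -23831/2520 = -9.46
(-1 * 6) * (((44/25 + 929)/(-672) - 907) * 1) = 15260869/2800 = 5450.31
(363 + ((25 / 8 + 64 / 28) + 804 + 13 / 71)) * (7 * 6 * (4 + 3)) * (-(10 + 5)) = -1468603395 / 284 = -5171138.71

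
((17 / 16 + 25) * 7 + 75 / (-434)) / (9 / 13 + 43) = 115869 / 27776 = 4.17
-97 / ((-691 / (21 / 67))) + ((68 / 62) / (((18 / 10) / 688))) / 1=5415465443 / 12916863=419.26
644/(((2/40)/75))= 966000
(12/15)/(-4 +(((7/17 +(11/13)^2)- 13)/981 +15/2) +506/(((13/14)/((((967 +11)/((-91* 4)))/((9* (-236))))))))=332572734/1736534135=0.19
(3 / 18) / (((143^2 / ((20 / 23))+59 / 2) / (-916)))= -0.01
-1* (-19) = 19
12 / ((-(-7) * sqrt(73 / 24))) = 24 * sqrt(438) / 511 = 0.98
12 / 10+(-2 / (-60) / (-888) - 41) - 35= -1992673 / 26640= -74.80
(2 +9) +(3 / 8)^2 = 713 / 64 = 11.14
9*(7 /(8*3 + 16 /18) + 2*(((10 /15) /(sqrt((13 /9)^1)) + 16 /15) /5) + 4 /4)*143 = 396*sqrt(13) /5 + 1758471 /800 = 2483.65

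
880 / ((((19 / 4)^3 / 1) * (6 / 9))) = 84480 / 6859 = 12.32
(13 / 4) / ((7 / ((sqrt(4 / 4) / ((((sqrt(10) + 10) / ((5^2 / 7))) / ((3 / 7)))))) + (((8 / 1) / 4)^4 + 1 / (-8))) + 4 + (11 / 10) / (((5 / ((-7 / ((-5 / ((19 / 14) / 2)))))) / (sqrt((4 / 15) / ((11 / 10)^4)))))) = 21450 / (152 * sqrt(15) + 30184 * sqrt(10) + 433015) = 0.04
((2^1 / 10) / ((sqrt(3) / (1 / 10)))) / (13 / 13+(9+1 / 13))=13 * sqrt(3) / 19650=0.00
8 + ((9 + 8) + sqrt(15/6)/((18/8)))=2*sqrt(10)/9 + 25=25.70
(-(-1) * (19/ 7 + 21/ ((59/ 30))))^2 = 30591961/ 170569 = 179.35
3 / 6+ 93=187 / 2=93.50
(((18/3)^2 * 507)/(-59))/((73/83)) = -1514916/4307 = -351.73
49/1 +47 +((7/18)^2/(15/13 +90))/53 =1953487357/20348820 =96.00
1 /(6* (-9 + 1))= -1 /48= -0.02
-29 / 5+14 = 41 / 5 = 8.20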